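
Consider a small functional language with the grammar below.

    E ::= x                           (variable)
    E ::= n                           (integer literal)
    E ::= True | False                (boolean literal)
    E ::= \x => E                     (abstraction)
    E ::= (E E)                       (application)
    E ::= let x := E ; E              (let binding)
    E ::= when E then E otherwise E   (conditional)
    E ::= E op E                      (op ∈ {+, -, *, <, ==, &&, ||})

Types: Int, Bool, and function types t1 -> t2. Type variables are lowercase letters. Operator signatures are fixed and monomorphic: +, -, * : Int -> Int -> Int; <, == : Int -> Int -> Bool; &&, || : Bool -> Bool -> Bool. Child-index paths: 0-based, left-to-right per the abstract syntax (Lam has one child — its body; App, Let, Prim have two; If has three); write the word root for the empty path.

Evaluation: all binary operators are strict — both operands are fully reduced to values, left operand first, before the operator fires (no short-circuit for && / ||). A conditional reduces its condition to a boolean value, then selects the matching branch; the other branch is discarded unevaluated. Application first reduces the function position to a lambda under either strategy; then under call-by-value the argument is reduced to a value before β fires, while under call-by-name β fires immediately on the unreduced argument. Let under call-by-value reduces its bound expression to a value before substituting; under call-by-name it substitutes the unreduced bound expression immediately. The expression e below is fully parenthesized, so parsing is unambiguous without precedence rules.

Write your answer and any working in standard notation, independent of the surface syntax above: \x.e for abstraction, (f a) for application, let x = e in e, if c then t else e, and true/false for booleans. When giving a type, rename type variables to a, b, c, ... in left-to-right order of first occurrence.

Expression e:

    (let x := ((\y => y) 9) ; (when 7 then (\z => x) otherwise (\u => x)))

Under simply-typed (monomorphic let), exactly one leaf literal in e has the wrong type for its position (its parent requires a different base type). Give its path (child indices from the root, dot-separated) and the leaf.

Answer: 1.0 : 7

Working:
y : a
\y._ : a -> a
  unify a -> a ~ Int -> b
  unify a ~ Int
  unify Int ~ b
_ _ : Int
let x : Int
  unify Int ~ Bool
  FAIL: mismatch Int ~ Bool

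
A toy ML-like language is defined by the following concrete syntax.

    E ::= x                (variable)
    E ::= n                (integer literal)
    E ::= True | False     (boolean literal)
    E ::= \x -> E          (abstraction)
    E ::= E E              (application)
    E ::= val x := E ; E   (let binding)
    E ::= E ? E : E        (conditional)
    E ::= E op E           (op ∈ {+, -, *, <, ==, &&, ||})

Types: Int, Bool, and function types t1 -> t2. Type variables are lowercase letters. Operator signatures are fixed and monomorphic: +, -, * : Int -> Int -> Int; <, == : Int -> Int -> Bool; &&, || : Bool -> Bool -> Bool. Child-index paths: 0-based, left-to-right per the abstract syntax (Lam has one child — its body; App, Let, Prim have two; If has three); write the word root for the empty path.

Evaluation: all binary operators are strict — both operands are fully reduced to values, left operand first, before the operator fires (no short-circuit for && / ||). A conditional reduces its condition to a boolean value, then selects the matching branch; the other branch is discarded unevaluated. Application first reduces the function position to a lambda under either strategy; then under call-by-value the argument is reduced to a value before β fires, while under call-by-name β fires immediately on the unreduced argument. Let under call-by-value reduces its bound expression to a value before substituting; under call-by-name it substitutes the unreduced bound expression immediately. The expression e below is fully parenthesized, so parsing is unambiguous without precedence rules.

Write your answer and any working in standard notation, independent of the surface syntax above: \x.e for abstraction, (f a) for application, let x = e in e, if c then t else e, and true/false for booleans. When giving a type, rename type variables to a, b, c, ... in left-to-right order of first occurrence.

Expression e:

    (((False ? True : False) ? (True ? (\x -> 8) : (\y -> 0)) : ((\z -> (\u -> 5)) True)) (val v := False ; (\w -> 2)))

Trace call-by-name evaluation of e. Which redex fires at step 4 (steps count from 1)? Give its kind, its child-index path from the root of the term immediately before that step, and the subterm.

Trace:
step 0: ((if (if false then true else false) then (if true then (\x.8) else (\y.0)) else ((\z.(\u.5)) true)) (let v = false in (\w.2)))
step 1: [if@0.0] ((if false then (if true then (\x.8) else (\y.0)) else ((\z.(\u.5)) true)) (let v = false in (\w.2)))
step 2: [if@0] (((\z.(\u.5)) true) (let v = false in (\w.2)))
step 3: [beta@0] ((\u.5) (let v = false in (\w.2)))
step 4: [beta@root] 5

Answer: beta at root : ((\u.5) (let v = false in (\w.2)))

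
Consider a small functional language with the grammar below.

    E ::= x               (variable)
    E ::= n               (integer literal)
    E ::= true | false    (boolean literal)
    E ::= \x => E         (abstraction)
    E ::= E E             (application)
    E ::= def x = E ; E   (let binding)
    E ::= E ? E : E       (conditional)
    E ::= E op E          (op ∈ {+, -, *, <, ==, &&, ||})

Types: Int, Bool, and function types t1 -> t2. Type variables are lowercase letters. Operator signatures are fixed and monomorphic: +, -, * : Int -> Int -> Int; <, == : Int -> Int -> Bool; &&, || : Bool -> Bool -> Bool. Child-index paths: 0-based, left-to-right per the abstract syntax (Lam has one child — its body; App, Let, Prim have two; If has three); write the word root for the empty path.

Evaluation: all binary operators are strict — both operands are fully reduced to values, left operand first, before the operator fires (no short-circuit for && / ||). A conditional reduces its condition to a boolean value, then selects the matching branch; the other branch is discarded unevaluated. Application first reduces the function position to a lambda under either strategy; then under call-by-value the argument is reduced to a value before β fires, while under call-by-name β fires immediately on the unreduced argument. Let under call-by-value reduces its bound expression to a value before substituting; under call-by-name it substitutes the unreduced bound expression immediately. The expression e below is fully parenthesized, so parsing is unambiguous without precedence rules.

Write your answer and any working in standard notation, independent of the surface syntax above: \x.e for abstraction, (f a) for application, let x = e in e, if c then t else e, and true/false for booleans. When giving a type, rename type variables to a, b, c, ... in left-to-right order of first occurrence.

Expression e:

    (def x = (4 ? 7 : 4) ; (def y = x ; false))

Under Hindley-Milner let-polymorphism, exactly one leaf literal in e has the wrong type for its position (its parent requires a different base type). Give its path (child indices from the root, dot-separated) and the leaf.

Working:
  unify Int ~ Bool
  FAIL: mismatch Int ~ Bool

Answer: 0.0 : 4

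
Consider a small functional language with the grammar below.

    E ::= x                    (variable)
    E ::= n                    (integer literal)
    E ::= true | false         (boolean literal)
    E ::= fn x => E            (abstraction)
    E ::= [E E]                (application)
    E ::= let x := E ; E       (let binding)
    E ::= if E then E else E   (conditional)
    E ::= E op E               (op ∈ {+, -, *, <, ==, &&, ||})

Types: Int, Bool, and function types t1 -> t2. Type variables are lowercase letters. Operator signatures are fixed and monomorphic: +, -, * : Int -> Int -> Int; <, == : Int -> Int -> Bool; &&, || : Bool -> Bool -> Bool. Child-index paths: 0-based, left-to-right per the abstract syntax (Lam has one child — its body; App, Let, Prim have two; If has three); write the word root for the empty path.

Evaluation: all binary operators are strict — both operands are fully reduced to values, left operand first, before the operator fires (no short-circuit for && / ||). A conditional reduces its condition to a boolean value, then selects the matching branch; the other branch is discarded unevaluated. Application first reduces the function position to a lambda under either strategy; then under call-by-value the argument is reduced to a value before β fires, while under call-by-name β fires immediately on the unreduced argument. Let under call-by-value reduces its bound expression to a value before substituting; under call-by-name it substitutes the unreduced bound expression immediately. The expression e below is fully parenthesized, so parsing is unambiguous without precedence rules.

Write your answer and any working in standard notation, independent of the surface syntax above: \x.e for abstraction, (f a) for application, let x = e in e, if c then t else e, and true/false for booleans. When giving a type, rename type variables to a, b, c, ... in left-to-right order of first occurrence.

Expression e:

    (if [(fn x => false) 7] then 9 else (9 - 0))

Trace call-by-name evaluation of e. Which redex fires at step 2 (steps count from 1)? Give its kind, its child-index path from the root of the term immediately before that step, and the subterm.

Answer: if at root : (if false then 9 else (9 - 0))

Derivation:
step 0: (if ((\x.false) 7) then 9 else (9 - 0))
step 1: [beta@0] (if false then 9 else (9 - 0))
step 2: [if@root] (9 - 0)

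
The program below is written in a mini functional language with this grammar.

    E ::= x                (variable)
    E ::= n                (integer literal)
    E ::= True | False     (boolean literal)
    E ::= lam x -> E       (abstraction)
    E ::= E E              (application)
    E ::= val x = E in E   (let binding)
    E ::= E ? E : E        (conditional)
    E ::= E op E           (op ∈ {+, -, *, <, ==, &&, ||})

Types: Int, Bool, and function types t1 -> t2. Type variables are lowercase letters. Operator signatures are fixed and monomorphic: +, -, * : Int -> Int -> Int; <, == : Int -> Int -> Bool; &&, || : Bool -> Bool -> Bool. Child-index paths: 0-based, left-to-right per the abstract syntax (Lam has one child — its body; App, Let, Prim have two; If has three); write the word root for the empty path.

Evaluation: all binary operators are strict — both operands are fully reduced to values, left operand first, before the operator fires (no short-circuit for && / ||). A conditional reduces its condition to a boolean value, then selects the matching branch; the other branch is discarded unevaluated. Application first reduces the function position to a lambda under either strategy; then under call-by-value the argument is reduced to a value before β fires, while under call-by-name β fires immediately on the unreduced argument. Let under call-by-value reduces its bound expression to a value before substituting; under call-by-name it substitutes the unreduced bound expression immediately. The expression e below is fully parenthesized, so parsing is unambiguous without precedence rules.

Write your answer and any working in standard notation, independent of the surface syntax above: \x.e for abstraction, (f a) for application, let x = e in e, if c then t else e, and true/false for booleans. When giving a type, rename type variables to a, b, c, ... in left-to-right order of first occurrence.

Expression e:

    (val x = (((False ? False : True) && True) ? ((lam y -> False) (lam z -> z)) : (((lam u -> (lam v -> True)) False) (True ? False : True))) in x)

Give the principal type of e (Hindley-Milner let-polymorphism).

Trace:
  unify Bool ~ Bool
  unify Bool ~ Bool
  unify Bool ~ Bool
  unify Bool ~ Bool
  unify Bool ~ Bool
\y._ : a -> Bool
z : b
\z._ : b -> b
  unify a -> Bool ~ (b -> b) -> c
  unify a ~ b -> b
  unify Bool ~ c
_ _ : Bool
\v._ : e -> Bool
\u._ : d -> e -> Bool
  unify d -> e -> Bool ~ Bool -> f
  unify d ~ Bool
  unify e -> Bool ~ f
_ _ : e -> Bool
  unify Bool ~ Bool
  unify Bool ~ Bool
  unify e -> Bool ~ Bool -> g
  unify e ~ Bool
  unify Bool ~ g
_ _ : Bool
  unify Bool ~ Bool
let x : Bool
x : Bool

Answer: Bool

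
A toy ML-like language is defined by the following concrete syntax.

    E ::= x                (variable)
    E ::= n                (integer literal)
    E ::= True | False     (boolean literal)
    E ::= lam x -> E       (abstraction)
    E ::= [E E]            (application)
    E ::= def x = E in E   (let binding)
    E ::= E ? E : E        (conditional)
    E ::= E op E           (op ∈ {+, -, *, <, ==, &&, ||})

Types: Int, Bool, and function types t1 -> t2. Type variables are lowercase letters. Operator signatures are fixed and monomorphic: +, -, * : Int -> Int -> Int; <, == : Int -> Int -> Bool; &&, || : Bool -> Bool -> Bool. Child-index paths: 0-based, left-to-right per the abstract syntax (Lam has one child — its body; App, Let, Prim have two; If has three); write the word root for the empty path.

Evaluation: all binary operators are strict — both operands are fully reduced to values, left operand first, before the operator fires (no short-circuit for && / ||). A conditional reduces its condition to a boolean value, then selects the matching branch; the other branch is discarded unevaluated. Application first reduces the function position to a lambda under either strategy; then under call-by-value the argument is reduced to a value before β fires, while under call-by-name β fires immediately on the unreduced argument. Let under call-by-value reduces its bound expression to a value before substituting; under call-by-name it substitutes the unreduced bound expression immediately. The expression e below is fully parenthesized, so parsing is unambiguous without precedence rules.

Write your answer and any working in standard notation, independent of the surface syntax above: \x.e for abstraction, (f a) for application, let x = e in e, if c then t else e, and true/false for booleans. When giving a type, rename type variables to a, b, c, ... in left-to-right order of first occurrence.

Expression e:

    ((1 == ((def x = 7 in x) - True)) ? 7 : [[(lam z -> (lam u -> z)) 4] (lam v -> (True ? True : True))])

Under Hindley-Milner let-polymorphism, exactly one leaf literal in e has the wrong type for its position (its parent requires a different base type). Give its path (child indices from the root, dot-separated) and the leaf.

Trace:
  unify Int ~ Int
let x : Int
x : Int
  unify Int ~ Int
  unify Bool ~ Int
  FAIL: mismatch Bool ~ Int

Answer: 0.1.1 : true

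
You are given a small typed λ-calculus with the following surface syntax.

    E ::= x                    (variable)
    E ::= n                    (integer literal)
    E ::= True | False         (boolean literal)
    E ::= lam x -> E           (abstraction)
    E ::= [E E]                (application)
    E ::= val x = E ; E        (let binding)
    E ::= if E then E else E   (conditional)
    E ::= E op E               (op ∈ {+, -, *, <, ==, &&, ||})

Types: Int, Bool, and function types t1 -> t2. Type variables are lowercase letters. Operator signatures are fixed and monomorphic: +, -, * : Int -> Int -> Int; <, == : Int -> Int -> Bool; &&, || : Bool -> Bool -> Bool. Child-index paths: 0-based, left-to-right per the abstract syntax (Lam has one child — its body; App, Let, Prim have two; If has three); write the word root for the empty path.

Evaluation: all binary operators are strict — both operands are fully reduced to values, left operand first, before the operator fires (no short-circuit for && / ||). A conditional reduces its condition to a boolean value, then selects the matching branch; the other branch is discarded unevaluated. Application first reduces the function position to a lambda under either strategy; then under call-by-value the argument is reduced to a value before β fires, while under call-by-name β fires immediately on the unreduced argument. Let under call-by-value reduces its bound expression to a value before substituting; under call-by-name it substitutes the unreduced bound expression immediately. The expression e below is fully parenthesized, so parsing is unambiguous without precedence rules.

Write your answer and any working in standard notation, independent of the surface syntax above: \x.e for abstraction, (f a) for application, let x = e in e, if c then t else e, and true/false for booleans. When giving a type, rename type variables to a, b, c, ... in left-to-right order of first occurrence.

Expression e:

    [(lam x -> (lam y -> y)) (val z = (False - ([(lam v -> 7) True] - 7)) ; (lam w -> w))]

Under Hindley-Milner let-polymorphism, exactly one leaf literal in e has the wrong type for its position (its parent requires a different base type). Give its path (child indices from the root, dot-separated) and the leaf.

Trace:
y : b
\y._ : b -> b
\x._ : a -> b -> b
  unify Bool ~ Int
  FAIL: mismatch Bool ~ Int

Answer: 1.0.0 : false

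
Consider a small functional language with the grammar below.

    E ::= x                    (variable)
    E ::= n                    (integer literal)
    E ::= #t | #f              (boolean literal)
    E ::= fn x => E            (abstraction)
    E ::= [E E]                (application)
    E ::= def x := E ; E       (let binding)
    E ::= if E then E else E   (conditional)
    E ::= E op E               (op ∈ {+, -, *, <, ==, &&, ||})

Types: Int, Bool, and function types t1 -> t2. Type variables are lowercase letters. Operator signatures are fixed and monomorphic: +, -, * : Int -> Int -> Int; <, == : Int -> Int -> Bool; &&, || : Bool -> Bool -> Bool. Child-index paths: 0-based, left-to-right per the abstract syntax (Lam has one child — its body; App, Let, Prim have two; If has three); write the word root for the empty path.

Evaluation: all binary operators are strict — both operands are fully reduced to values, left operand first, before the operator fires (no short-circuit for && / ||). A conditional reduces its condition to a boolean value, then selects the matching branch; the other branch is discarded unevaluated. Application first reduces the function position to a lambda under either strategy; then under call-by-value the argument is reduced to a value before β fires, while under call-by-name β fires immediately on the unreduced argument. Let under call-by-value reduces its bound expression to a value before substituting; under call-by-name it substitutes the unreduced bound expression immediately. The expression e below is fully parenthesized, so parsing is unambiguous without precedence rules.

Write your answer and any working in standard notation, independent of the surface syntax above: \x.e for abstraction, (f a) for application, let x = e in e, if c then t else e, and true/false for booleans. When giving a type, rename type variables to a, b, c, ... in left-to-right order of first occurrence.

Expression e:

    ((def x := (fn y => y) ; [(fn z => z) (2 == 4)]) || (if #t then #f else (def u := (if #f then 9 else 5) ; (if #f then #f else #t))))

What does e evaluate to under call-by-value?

Working:
step 0: ((let x = (\y.y) in ((\z.z) (2 == 4))) || (if true then false else (let u = (if false then 9 else 5) in (if false then false else true))))
step 1: [let@0] (((\z.z) (2 == 4)) || (if true then false else (let u = (if false then 9 else 5) in (if false then false else true))))
step 2: [delta@0.1] (((\z.z) false) || (if true then false else (let u = (if false then 9 else 5) in (if false then false else true))))
step 3: [beta@0] (false || (if true then false else (let u = (if false then 9 else 5) in (if false then false else true))))
step 4: [if@1] (false || false)
step 5: [delta@root] false

Answer: false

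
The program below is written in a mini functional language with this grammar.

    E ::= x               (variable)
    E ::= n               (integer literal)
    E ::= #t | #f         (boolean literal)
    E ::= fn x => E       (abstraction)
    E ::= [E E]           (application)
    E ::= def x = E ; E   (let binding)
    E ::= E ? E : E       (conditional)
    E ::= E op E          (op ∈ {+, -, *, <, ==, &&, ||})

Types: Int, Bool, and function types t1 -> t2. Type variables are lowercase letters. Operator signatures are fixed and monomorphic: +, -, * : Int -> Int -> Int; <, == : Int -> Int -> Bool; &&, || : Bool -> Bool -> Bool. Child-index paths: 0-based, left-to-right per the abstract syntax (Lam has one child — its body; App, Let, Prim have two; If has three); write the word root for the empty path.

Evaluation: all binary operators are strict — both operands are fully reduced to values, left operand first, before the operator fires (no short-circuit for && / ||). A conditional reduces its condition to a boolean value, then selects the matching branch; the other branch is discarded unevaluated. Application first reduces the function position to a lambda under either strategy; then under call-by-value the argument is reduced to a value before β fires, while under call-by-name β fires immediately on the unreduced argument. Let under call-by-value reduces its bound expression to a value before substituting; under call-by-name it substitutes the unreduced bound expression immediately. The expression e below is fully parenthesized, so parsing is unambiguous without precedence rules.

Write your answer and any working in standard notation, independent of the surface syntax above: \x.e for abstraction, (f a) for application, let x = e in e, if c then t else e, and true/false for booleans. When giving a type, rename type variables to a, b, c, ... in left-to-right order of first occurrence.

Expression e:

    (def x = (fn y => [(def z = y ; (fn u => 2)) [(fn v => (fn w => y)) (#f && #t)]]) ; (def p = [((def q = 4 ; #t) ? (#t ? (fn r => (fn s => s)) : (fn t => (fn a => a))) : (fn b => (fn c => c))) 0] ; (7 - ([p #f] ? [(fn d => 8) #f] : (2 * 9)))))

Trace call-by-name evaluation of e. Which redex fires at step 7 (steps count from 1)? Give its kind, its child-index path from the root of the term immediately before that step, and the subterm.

Answer: beta at 1.0 : ((\s.s) false)

Derivation:
step 0: (let x = (\y.((let z = y in (\u.2)) ((\v.(\w.y)) (false && true)))) in (let p = ((if (let q = 4 in true) then (if true then (\r.(\s.s)) else (\t.(\a.a))) else (\b.(\c.c))) 0) in (7 - (if (p false) then ((\d.8) false) else (2 * 9)))))
step 1: [let@root] (let p = ((if (let q = 4 in true) then (if true then (\r.(\s.s)) else (\t.(\a.a))) else (\b.(\c.c))) 0) in (7 - (if (p false) then ((\d.8) false) else (2 * 9))))
step 2: [let@root] (7 - (if (((if (let q = 4 in true) then (if true then (\r.(\s.s)) else (\t.(\a.a))) else (\b.(\c.c))) 0) false) then ((\d.8) false) else (2 * 9)))
step 3: [let@1.0.0.0.0] (7 - (if (((if true then (if true then (\r.(\s.s)) else (\t.(\a.a))) else (\b.(\c.c))) 0) false) then ((\d.8) false) else (2 * 9)))
step 4: [if@1.0.0.0] (7 - (if (((if true then (\r.(\s.s)) else (\t.(\a.a))) 0) false) then ((\d.8) false) else (2 * 9)))
step 5: [if@1.0.0.0] (7 - (if (((\r.(\s.s)) 0) false) then ((\d.8) false) else (2 * 9)))
step 6: [beta@1.0.0] (7 - (if ((\s.s) false) then ((\d.8) false) else (2 * 9)))
step 7: [beta@1.0] (7 - (if false then ((\d.8) false) else (2 * 9)))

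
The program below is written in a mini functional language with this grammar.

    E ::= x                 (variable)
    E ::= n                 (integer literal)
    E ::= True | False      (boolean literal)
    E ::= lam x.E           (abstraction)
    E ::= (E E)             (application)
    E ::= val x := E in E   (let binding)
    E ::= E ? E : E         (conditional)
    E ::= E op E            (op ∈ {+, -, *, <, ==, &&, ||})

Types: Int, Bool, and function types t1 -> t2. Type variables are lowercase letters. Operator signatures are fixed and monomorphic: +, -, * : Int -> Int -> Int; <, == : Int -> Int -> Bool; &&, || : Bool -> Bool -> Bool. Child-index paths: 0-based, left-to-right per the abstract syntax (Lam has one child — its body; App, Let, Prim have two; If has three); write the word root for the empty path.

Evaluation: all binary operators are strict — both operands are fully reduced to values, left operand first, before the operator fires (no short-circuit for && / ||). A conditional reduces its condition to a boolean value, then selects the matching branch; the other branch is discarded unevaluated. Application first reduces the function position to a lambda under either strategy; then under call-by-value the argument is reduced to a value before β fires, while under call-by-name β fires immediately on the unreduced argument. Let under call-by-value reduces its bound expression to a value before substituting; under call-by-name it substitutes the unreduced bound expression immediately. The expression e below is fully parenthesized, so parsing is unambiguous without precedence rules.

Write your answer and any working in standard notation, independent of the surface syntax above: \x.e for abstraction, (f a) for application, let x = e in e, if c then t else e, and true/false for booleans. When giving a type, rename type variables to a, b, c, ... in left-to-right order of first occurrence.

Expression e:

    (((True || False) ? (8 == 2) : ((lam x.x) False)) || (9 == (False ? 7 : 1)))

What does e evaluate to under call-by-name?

Answer: false

Derivation:
step 0: ((if (true || false) then (8 == 2) else ((\x.x) false)) || (9 == (if false then 7 else 1)))
step 1: [delta@0.0] ((if true then (8 == 2) else ((\x.x) false)) || (9 == (if false then 7 else 1)))
step 2: [if@0] ((8 == 2) || (9 == (if false then 7 else 1)))
step 3: [delta@0] (false || (9 == (if false then 7 else 1)))
step 4: [if@1.1] (false || (9 == 1))
step 5: [delta@1] (false || false)
step 6: [delta@root] false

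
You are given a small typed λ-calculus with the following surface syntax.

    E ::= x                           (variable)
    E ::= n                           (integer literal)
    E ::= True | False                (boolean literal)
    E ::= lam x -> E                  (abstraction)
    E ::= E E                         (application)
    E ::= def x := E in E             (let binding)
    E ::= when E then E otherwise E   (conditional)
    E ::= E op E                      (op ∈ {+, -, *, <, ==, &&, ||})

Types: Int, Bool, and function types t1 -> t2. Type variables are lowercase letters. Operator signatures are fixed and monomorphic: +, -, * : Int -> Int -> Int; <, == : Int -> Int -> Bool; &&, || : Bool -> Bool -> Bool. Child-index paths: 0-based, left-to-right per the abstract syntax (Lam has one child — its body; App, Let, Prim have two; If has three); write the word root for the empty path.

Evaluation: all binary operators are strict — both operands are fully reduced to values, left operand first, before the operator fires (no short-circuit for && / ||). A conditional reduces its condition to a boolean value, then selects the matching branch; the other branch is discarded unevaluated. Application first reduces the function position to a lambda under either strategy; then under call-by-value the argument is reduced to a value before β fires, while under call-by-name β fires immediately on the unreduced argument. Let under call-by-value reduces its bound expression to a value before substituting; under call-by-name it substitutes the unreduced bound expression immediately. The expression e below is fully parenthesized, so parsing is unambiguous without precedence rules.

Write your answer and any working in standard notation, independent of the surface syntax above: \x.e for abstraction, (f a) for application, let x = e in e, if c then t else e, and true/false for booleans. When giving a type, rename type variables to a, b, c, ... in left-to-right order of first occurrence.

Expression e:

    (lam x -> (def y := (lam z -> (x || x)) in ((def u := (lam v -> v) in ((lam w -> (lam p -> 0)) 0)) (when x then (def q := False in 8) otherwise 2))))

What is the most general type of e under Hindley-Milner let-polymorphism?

Answer: Bool -> Int

Derivation:
x : a
  unify a ~ Bool
x : Bool
  unify Bool ~ Bool
\z._ : b -> Bool
let y : forall. b -> Bool
v : c
\v._ : c -> c
let u : forall. c -> c
\p._ : e -> Int
\w._ : d -> e -> Int
  unify d -> e -> Int ~ Int -> f
  unify d ~ Int
  unify e -> Int ~ f
_ _ : e -> Int
x : Bool
  unify Bool ~ Bool
let q : Bool
  unify Int ~ Int
  unify e -> Int ~ Int -> g
  unify e ~ Int
  unify Int ~ g
_ _ : Int
\x._ : Bool -> Int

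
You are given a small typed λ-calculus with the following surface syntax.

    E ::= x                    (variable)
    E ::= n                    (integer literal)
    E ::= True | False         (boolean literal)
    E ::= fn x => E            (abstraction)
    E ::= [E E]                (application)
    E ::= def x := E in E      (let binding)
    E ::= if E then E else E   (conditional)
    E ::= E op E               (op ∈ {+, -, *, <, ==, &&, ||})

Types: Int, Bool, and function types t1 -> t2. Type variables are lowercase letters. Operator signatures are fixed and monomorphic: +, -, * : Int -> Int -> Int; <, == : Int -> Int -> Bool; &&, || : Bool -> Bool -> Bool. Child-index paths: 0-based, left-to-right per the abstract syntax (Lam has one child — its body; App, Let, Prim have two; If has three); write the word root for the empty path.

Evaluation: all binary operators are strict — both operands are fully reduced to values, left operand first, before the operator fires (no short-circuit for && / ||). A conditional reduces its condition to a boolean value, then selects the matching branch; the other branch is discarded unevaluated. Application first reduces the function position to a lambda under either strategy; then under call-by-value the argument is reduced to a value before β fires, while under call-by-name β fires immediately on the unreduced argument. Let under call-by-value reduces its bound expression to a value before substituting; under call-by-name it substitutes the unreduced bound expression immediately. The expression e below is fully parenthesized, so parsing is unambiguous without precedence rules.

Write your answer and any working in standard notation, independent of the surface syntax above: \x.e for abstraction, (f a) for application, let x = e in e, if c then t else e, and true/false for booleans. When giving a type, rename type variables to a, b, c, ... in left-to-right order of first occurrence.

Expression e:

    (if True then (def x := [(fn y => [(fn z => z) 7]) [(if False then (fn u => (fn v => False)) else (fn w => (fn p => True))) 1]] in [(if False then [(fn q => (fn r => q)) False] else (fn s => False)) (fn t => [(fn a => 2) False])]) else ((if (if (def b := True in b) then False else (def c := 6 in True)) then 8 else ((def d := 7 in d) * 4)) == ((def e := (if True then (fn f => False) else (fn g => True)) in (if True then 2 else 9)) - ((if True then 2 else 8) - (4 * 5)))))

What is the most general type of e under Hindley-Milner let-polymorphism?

Working:
  unify Bool ~ Bool
z : b
\z._ : b -> b
  unify b -> b ~ Int -> c
  unify b ~ Int
  unify Int ~ c
_ _ : Int
\y._ : a -> Int
  unify Bool ~ Bool
\v._ : e -> Bool
\u._ : d -> e -> Bool
\p._ : g -> Bool
\w._ : f -> g -> Bool
  unify d -> e -> Bool ~ f -> g -> Bool
  unify d ~ f
  unify e -> Bool ~ g -> Bool
  unify e ~ g
  unify Bool ~ Bool
  unify f -> g -> Bool ~ Int -> h
  unify f ~ Int
  unify g -> Bool ~ h
_ _ : g -> Bool
  unify a -> Int ~ (g -> Bool) -> i
  unify a ~ g -> Bool
  unify Int ~ i
_ _ : Int
let x : Int
  unify Bool ~ Bool
q : j
\r._ : k -> j
\q._ : j -> k -> j
  unify j -> k -> j ~ Bool -> l
  unify j ~ Bool
  unify k -> Bool ~ l
_ _ : k -> Bool
\s._ : m -> Bool
  unify k -> Bool ~ m -> Bool
  unify k ~ m
  unify Bool ~ Bool
\a._ : o -> Int
  unify o -> Int ~ Bool -> p
  unify o ~ Bool
  unify Int ~ p
_ _ : Int
\t._ : n -> Int
  unify m -> Bool ~ (n -> Int) -> q
  unify m ~ n -> Int
  unify Bool ~ q
_ _ : Bool
let b : Bool
b : Bool
  unify Bool ~ Bool
let c : Int
  unify Bool ~ Bool
  unify Bool ~ Bool
let d : Int
d : Int
  unify Int ~ Int
  unify Int ~ Int
  unify Int ~ Int
  unify Int ~ Int
  unify Bool ~ Bool
\f._ : r -> Bool
\g._ : s -> Bool
  unify r -> Bool ~ s -> Bool
  unify r ~ s
  unify Bool ~ Bool
let e : forall. s -> Bool
  unify Bool ~ Bool
  unify Int ~ Int
  unify Int ~ Int
  unify Bool ~ Bool
  unify Int ~ Int
  unify Int ~ Int
  unify Int ~ Int
  unify Int ~ Int
  unify Int ~ Int
  unify Int ~ Int
  unify Int ~ Int
  unify Bool ~ Bool

Answer: Bool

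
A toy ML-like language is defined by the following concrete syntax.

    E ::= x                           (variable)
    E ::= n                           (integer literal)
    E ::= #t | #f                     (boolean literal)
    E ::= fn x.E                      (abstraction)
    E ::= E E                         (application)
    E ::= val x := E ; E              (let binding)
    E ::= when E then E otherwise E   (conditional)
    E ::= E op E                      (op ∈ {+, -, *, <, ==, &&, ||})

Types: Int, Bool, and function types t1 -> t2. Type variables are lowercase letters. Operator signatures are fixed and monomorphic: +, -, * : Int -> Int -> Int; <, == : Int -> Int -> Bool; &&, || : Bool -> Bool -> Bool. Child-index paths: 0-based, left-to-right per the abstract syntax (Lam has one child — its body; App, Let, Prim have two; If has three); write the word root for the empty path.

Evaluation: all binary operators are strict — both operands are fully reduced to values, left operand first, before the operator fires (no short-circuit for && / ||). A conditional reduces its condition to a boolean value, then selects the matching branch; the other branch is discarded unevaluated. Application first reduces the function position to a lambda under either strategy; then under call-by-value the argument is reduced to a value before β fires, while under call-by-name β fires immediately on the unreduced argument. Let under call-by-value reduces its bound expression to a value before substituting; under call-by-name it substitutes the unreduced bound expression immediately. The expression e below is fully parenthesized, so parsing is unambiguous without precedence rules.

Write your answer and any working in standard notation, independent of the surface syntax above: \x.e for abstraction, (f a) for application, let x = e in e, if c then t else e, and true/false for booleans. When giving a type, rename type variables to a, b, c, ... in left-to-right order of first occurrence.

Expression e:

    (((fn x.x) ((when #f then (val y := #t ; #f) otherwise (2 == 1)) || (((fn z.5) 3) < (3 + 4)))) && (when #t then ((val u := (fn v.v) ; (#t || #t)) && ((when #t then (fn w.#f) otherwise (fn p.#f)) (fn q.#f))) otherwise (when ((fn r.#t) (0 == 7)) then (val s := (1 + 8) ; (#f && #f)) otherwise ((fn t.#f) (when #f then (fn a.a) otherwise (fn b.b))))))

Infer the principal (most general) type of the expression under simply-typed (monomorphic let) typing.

Answer: Bool

Derivation:
x : a
\x._ : a -> a
  unify Bool ~ Bool
let y : Bool
  unify Int ~ Int
  unify Int ~ Int
  unify Bool ~ Bool
  unify Bool ~ Bool
\z._ : b -> Int
  unify b -> Int ~ Int -> c
  unify b ~ Int
  unify Int ~ c
_ _ : Int
  unify Int ~ Int
  unify Int ~ Int
  unify Int ~ Int
  unify Int ~ Int
  unify Bool ~ Bool
  unify a -> a ~ Bool -> d
  unify a ~ Bool
  unify Bool ~ d
_ _ : Bool
  unify Bool ~ Bool
  unify Bool ~ Bool
v : e
\v._ : e -> e
let u : e -> e
  unify Bool ~ Bool
  unify Bool ~ Bool
  unify Bool ~ Bool
  unify Bool ~ Bool
\w._ : f -> Bool
\p._ : g -> Bool
  unify f -> Bool ~ g -> Bool
  unify f ~ g
  unify Bool ~ Bool
\q._ : h -> Bool
  unify g -> Bool ~ (h -> Bool) -> i
  unify g ~ h -> Bool
  unify Bool ~ i
_ _ : Bool
  unify Bool ~ Bool
\r._ : j -> Bool
  unify Int ~ Int
  unify Int ~ Int
  unify j -> Bool ~ Bool -> k
  unify j ~ Bool
  unify Bool ~ k
_ _ : Bool
  unify Bool ~ Bool
  unify Int ~ Int
  unify Int ~ Int
let s : Int
  unify Bool ~ Bool
  unify Bool ~ Bool
\t._ : l -> Bool
  unify Bool ~ Bool
a : m
\a._ : m -> m
b : n
\b._ : n -> n
  unify m -> m ~ n -> n
  unify m ~ n
  unify n ~ n
  unify l -> Bool ~ (n -> n) -> o
  unify l ~ n -> n
  unify Bool ~ o
_ _ : Bool
  unify Bool ~ Bool
  unify Bool ~ Bool
  unify Bool ~ Bool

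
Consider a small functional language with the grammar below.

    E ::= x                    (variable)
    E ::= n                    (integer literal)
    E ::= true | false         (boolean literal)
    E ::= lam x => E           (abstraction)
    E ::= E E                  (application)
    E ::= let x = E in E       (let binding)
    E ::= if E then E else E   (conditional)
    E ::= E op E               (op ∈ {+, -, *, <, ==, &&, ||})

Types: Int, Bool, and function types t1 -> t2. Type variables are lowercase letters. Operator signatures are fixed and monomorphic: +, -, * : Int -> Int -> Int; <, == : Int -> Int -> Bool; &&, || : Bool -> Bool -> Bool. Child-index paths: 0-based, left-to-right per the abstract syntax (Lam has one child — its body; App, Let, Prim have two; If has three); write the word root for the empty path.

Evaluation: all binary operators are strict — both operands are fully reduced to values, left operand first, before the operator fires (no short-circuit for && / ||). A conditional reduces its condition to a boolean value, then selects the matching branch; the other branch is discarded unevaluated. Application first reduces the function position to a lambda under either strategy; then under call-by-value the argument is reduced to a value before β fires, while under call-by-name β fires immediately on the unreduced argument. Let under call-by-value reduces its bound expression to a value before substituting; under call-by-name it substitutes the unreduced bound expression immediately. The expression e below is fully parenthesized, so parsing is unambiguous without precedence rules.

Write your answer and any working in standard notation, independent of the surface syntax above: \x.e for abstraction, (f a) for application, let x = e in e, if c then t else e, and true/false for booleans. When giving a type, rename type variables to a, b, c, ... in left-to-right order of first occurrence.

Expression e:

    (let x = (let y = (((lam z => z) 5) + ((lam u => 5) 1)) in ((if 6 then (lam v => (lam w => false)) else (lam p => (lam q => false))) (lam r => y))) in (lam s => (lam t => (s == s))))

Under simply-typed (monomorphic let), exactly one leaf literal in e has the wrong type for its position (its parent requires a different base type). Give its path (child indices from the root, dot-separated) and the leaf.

Working:
z : a
\z._ : a -> a
  unify a -> a ~ Int -> b
  unify a ~ Int
  unify Int ~ b
_ _ : Int
  unify Int ~ Int
\u._ : c -> Int
  unify c -> Int ~ Int -> d
  unify c ~ Int
  unify Int ~ d
_ _ : Int
  unify Int ~ Int
let y : Int
  unify Int ~ Bool
  FAIL: mismatch Int ~ Bool

Answer: 0.1.0.0 : 6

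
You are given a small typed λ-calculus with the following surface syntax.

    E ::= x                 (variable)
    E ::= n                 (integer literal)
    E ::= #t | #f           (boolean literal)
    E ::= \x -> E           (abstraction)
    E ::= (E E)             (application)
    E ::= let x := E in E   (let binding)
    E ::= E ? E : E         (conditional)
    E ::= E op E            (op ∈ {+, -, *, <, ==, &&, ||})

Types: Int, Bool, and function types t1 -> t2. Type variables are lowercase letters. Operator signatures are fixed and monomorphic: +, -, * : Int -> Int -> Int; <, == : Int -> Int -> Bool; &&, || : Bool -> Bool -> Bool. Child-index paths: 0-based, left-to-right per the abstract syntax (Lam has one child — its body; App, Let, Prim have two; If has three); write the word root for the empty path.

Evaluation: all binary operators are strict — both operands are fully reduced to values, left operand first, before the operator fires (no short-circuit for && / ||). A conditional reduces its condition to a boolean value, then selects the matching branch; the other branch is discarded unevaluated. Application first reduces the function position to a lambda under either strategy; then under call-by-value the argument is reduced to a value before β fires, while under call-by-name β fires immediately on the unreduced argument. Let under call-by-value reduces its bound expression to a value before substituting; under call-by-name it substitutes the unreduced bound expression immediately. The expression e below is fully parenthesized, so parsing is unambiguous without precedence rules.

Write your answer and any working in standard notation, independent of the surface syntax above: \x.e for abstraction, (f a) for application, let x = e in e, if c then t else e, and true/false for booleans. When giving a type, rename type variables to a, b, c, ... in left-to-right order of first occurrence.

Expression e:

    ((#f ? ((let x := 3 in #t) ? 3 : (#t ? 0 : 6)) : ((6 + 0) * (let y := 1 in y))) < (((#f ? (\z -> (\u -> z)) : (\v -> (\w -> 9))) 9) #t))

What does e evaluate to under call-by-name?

Answer: true

Derivation:
step 0: ((if false then (if (let x = 3 in true) then 3 else (if true then 0 else 6)) else ((6 + 0) * (let y = 1 in y))) < (((if false then (\z.(\u.z)) else (\v.(\w.9))) 9) true))
step 1: [if@0] (((6 + 0) * (let y = 1 in y)) < (((if false then (\z.(\u.z)) else (\v.(\w.9))) 9) true))
step 2: [delta@0.0] ((6 * (let y = 1 in y)) < (((if false then (\z.(\u.z)) else (\v.(\w.9))) 9) true))
step 3: [let@0.1] ((6 * 1) < (((if false then (\z.(\u.z)) else (\v.(\w.9))) 9) true))
step 4: [delta@0] (6 < (((if false then (\z.(\u.z)) else (\v.(\w.9))) 9) true))
step 5: [if@1.0.0] (6 < (((\v.(\w.9)) 9) true))
step 6: [beta@1.0] (6 < ((\w.9) true))
step 7: [beta@1] (6 < 9)
step 8: [delta@root] true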